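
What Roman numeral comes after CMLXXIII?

CMLXXIII = 973, so the next integer is 973 + 1 = 974

CMLXXIV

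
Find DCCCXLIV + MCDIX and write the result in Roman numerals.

DCCCXLIV = 844
MCDIX = 1409
844 + 1409 = 2253

MMCCLIII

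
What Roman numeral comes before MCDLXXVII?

MCDLXXVII = 1477, so the previous integer is 1477 - 1 = 1476

MCDLXXVI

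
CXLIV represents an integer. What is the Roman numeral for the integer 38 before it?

CXLIV = 144
144 - 38 = 106

CVI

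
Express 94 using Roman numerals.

Convert 94 to Roman numerals:
  94 contains 1×90 (XC)
  4 contains 1×4 (IV)

XCIV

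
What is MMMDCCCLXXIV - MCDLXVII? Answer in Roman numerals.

MMMDCCCLXXIV = 3874
MCDLXVII = 1467
3874 - 1467 = 2407

MMCDVII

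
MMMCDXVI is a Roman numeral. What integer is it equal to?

MMMCDXVI: M=1000, M=1000, M=1000, CD=400, X=10, V=5, I=1
1000 + 1000 + 1000 + 400 + 10 + 5 + 1 = 3416

3416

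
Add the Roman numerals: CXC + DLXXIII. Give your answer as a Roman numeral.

CXC = 190
DLXXIII = 573
190 + 573 = 763

DCCLXIII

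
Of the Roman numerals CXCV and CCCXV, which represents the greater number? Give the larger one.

CXCV = 195
CCCXV = 315
315 is larger

CCCXV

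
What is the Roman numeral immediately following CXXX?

CXXX = 130, so the next integer is 130 + 1 = 131

CXXXI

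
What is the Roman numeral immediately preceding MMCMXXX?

MMCMXXX = 2930; previous is 2929

MMCMXXIX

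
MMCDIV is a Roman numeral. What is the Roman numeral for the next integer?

MMCDIV = 2404, so the next integer is 2404 + 1 = 2405

MMCDV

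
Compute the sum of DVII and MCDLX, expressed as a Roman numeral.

DVII = 507
MCDLX = 1460
507 + 1460 = 1967

MCMLXVII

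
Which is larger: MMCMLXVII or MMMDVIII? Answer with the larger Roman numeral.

MMCMLXVII = 2967
MMMDVIII = 3508
3508 is larger

MMMDVIII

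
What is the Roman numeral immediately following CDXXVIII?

CDXXVIII = 428; next is 429

CDXXIX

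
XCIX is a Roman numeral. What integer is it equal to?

XCIX: XC=90, IX=9
90 + 9 = 99

99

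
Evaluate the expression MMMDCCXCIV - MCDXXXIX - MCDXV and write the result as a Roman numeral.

MMMDCCXCIV = 3794, MCDXXXIX = 1439, MCDXV = 1415
3794 - 1439 = 2355
2355 - 1415 = 940

CMXL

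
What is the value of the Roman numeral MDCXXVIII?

MDCXXVIII: M=1000, D=500, C=100, X=10, X=10, V=5, I=1, I=1, I=1
1000 + 500 + 100 + 10 + 10 + 5 + 1 + 1 + 1 = 1628

1628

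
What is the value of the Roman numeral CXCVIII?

CXCVIII: C=100, XC=90, V=5, I=1, I=1, I=1
100 + 90 + 5 + 1 + 1 + 1 = 198

198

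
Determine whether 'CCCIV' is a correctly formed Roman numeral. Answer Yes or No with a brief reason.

'CCCIV': Check the rules: uses only the symbols I, V, X, L, C, D, M; no symbol is repeated more than three times in a row; V, L and D each appear at most once; the only place a smaller symbol precedes a larger one is the allowed subtractive pair IV, the symbol right after such a pair (if any) is smaller than the pair's first symbol, and otherwise the values never increase from left to right. Value: C (100) + C (100) + C (100) + IV (4) = 304. So it is a valid standard Roman numeral.

Yes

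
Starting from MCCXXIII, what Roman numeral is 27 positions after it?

MCCXXIII = 1223
1223 + 27 = 1250

MCCL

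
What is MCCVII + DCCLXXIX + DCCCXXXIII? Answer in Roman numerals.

MCCVII = 1207, DCCLXXIX = 779, DCCCXXXIII = 833
1207 + 779 = 1986
1986 + 833 = 2819

MMDCCCXIX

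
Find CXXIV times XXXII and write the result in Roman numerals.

CXXIV = 124
XXXII = 32
124 × 32 = 3968

MMMCMLXVIII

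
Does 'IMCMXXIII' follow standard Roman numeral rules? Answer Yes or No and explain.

'IMCMXXIII': Invalid subtractive combination: IM

No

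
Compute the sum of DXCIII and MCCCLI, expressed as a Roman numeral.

DXCIII = 593
MCCCLI = 1351
593 + 1351 = 1944

MCMXLIV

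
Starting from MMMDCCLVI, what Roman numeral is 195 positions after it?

MMMDCCLVI = 3756
3756 + 195 = 3951

MMMCMLI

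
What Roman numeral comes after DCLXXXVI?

DCLXXXVI = 686, so the next integer is 686 + 1 = 687

DCLXXXVII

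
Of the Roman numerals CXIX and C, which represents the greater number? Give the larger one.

CXIX = 119
C = 100
119 is larger

CXIX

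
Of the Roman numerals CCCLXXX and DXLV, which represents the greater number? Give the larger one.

CCCLXXX = 380
DXLV = 545
545 is larger

DXLV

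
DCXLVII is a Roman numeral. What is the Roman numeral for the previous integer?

DCXLVII = 647; previous is 646

DCXLVI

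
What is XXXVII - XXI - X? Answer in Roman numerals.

XXXVII = 37, XXI = 21, X = 10
37 - 21 = 16
16 - 10 = 6

VI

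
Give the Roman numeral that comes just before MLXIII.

MLXIII = 1063, so the previous integer is 1063 - 1 = 1062

MLXII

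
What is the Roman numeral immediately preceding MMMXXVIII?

MMMXXVIII = 3028, so the previous integer is 3028 - 1 = 3027

MMMXXVII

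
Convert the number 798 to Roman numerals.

Convert 798 to Roman numerals:
  798 contains 1×500 (D)
  298 contains 2×100 (CC)
  98 contains 1×90 (XC)
  8 contains 1×5 (V)
  3 contains 3×1 (III)

DCCXCVIII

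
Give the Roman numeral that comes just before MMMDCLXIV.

MMMDCLXIV = 3664; previous is 3663

MMMDCLXIII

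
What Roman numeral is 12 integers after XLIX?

XLIX = 49
49 + 12 = 61

LXI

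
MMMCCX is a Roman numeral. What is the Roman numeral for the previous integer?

MMMCCX = 3210, so the previous integer is 3210 - 1 = 3209

MMMCCIX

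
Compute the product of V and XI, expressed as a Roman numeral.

V = 5
XI = 11
5 × 11 = 55

LV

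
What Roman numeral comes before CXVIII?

CXVIII = 118; previous is 117

CXVII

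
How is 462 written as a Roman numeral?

Convert 462 to Roman numerals:
  462 contains 1×400 (CD)
  62 contains 1×50 (L)
  12 contains 1×10 (X)
  2 contains 2×1 (II)

CDLXII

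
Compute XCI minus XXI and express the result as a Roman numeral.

XCI = 91
XXI = 21
91 - 21 = 70

LXX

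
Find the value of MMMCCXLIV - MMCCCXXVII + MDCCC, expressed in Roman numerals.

MMMCCXLIV = 3244, MMCCCXXVII = 2327, MDCCC = 1800
3244 - 2327 = 917
917 + 1800 = 2717

MMDCCXVII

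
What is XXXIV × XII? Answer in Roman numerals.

XXXIV = 34
XII = 12
34 × 12 = 408

CDVIII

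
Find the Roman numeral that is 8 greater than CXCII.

CXCII = 192
192 + 8 = 200

CC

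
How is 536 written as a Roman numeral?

Convert 536 to Roman numerals:
  536 contains 1×500 (D)
  36 contains 3×10 (XXX)
  6 contains 1×5 (V)
  1 contains 1×1 (I)

DXXXVI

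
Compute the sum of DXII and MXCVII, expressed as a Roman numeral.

DXII = 512
MXCVII = 1097
512 + 1097 = 1609

MDCIX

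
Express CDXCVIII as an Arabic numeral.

CDXCVIII: CD=400, XC=90, V=5, I=1, I=1, I=1
400 + 90 + 5 + 1 + 1 + 1 = 498

498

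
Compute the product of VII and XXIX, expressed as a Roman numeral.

VII = 7
XXIX = 29
7 × 29 = 203

CCIII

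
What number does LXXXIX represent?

LXXXIX: L=50, X=10, X=10, X=10, IX=9
50 + 10 + 10 + 10 + 9 = 89

89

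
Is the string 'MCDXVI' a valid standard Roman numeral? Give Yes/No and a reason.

'MCDXVI': Check the rules: uses only the symbols I, V, X, L, C, D, M; no symbol is repeated more than three times in a row; V, L and D each appear at most once; the only place a smaller symbol precedes a larger one is the allowed subtractive pair CD, the symbol right after such a pair (if any) is smaller than the pair's first symbol, and otherwise the values never increase from left to right. Value: M (1000) + CD (400) + X (10) + V (5) + I (1) = 1416. So it is a valid standard Roman numeral.

Yes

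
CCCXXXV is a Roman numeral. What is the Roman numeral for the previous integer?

CCCXXXV = 335; previous is 334

CCCXXXIV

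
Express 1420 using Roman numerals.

Convert 1420 to Roman numerals:
  1420 contains 1×1000 (M)
  420 contains 1×400 (CD)
  20 contains 2×10 (XX)

MCDXX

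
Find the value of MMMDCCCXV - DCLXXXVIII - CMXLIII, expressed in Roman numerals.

MMMDCCCXV = 3815, DCLXXXVIII = 688, CMXLIII = 943
3815 - 688 = 3127
3127 - 943 = 2184

MMCLXXXIV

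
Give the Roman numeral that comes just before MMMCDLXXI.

MMMCDLXXI = 3471; previous is 3470

MMMCDLXX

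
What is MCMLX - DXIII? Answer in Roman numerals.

MCMLX = 1960
DXIII = 513
1960 - 513 = 1447

MCDXLVII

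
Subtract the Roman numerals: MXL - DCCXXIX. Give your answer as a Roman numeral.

MXL = 1040
DCCXXIX = 729
1040 - 729 = 311

CCCXI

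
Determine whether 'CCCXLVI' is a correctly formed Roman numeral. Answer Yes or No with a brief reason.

'CCCXLVI': Check the rules: uses only the symbols I, V, X, L, C, D, M; no symbol is repeated more than three times in a row; V, L and D each appear at most once; the only place a smaller symbol precedes a larger one is the allowed subtractive pair XL, the symbol right after such a pair (if any) is smaller than the pair's first symbol, and otherwise the values never increase from left to right. Value: C (100) + C (100) + C (100) + XL (40) + V (5) + I (1) = 346. So it is a valid standard Roman numeral.

Yes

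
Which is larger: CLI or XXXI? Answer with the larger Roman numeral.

CLI = 151
XXXI = 31
151 is larger

CLI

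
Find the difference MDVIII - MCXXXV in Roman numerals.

MDVIII = 1508
MCXXXV = 1135
1508 - 1135 = 373

CCCLXXIII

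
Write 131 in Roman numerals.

Convert 131 to Roman numerals:
  131 contains 1×100 (C)
  31 contains 3×10 (XXX)
  1 contains 1×1 (I)

CXXXI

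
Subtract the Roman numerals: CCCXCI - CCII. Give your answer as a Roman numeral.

CCCXCI = 391
CCII = 202
391 - 202 = 189

CLXXXIX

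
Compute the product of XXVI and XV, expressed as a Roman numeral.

XXVI = 26
XV = 15
26 × 15 = 390

CCCXC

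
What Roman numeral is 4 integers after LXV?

LXV = 65
65 + 4 = 69

LXIX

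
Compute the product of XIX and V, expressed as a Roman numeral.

XIX = 19
V = 5
19 × 5 = 95

XCV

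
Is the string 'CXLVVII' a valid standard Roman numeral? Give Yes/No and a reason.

'CXLVVII': V should not appear more than once

No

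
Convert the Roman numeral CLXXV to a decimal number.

CLXXV: C=100, L=50, X=10, X=10, V=5
100 + 50 + 10 + 10 + 5 = 175

175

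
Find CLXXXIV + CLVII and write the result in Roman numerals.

CLXXXIV = 184
CLVII = 157
184 + 157 = 341

CCCXLI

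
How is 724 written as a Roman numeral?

Convert 724 to Roman numerals:
  724 contains 1×500 (D)
  224 contains 2×100 (CC)
  24 contains 2×10 (XX)
  4 contains 1×4 (IV)

DCCXXIV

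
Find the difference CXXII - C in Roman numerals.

CXXII = 122
C = 100
122 - 100 = 22

XXII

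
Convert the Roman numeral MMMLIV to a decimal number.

MMMLIV: M=1000, M=1000, M=1000, L=50, IV=4
1000 + 1000 + 1000 + 50 + 4 = 3054

3054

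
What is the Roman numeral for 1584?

Convert 1584 to Roman numerals:
  1584 contains 1×1000 (M)
  584 contains 1×500 (D)
  84 contains 1×50 (L)
  34 contains 3×10 (XXX)
  4 contains 1×4 (IV)

MDLXXXIV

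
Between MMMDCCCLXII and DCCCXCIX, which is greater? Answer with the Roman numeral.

MMMDCCCLXII = 3862
DCCCXCIX = 899
3862 is larger

MMMDCCCLXII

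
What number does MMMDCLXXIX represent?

MMMDCLXXIX: M=1000, M=1000, M=1000, D=500, C=100, L=50, X=10, X=10, IX=9
1000 + 1000 + 1000 + 500 + 100 + 50 + 10 + 10 + 9 = 3679

3679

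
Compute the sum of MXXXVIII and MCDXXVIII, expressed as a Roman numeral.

MXXXVIII = 1038
MCDXXVIII = 1428
1038 + 1428 = 2466

MMCDLXVI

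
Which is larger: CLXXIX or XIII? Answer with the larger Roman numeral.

CLXXIX = 179
XIII = 13
179 is larger

CLXXIX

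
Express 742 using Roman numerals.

Convert 742 to Roman numerals:
  742 contains 1×500 (D)
  242 contains 2×100 (CC)
  42 contains 1×40 (XL)
  2 contains 2×1 (II)

DCCXLII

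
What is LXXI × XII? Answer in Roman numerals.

LXXI = 71
XII = 12
71 × 12 = 852

DCCCLII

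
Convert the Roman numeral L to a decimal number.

L: L=50

50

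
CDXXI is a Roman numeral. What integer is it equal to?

CDXXI: CD=400, X=10, X=10, I=1
400 + 10 + 10 + 1 = 421

421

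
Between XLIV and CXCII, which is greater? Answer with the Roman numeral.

XLIV = 44
CXCII = 192
192 is larger

CXCII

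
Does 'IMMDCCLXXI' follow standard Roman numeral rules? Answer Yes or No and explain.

'IMMDCCLXXI': Invalid subtractive combination: IM

No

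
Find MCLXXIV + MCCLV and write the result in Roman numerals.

MCLXXIV = 1174
MCCLV = 1255
1174 + 1255 = 2429

MMCDXXIX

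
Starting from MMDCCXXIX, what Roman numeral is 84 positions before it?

MMDCCXXIX = 2729
2729 - 84 = 2645

MMDCXLV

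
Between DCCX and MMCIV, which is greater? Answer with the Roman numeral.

DCCX = 710
MMCIV = 2104
2104 is larger

MMCIV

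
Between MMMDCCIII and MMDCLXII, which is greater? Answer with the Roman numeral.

MMMDCCIII = 3703
MMDCLXII = 2662
3703 is larger

MMMDCCIII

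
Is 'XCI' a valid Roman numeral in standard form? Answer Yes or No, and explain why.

'XCI': Check the rules: uses only the symbols I, V, X, L, C, D, M; no symbol is repeated more than three times in a row; V, L and D each appear at most once; the only place a smaller symbol precedes a larger one is the allowed subtractive pair XC, the symbol right after such a pair (if any) is smaller than the pair's first symbol, and otherwise the values never increase from left to right. Value: XC (90) + I (1) = 91. So it is a valid standard Roman numeral.

Yes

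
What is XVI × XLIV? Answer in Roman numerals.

XVI = 16
XLIV = 44
16 × 44 = 704

DCCIV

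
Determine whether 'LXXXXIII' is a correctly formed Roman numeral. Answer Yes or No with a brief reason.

'LXXXXIII': More than 3 consecutive X's

No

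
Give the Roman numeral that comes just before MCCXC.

MCCXC = 1290; previous is 1289

MCCLXXXIX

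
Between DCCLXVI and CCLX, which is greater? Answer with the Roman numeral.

DCCLXVI = 766
CCLX = 260
766 is larger

DCCLXVI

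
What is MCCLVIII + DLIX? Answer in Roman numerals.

MCCLVIII = 1258
DLIX = 559
1258 + 559 = 1817

MDCCCXVII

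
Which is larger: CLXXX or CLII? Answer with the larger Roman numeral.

CLXXX = 180
CLII = 152
180 is larger

CLXXX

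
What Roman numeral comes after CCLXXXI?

CCLXXXI = 281; next is 282

CCLXXXII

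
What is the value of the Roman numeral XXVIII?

XXVIII: X=10, X=10, V=5, I=1, I=1, I=1
10 + 10 + 5 + 1 + 1 + 1 = 28

28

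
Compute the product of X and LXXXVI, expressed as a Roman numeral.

X = 10
LXXXVI = 86
10 × 86 = 860

DCCCLX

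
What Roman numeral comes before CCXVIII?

CCXVIII = 218, so the previous integer is 218 - 1 = 217

CCXVII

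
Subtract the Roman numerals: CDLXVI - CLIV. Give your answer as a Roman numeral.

CDLXVI = 466
CLIV = 154
466 - 154 = 312

CCCXII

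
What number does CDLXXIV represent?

CDLXXIV: CD=400, L=50, X=10, X=10, IV=4
400 + 50 + 10 + 10 + 4 = 474

474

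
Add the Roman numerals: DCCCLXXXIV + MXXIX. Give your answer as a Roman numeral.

DCCCLXXXIV = 884
MXXIX = 1029
884 + 1029 = 1913

MCMXIII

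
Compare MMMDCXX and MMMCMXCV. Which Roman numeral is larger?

MMMDCXX = 3620
MMMCMXCV = 3995
3995 is larger

MMMCMXCV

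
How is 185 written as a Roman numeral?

Convert 185 to Roman numerals:
  185 contains 1×100 (C)
  85 contains 1×50 (L)
  35 contains 3×10 (XXX)
  5 contains 1×5 (V)

CLXXXV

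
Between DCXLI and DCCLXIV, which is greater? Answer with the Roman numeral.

DCXLI = 641
DCCLXIV = 764
764 is larger

DCCLXIV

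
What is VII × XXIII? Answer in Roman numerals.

VII = 7
XXIII = 23
7 × 23 = 161

CLXI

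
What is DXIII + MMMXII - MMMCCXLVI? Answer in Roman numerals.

DXIII = 513, MMMXII = 3012, MMMCCXLVI = 3246
513 + 3012 = 3525
3525 - 3246 = 279

CCLXXIX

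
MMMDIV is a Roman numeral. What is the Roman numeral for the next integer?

MMMDIV = 3504, so the next integer is 3504 + 1 = 3505

MMMDV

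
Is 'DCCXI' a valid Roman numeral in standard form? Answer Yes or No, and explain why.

'DCCXI': Check the rules: uses only the symbols I, V, X, L, C, D, M; no symbol is repeated more than three times in a row; V, L and D each appear at most once; no smaller symbol precedes a larger one (values never increase from left to right). Value: D (500) + C (100) + C (100) + X (10) + I (1) = 711. So it is a valid standard Roman numeral.

Yes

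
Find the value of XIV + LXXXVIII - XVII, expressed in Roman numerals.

XIV = 14, LXXXVIII = 88, XVII = 17
14 + 88 = 102
102 - 17 = 85

LXXXV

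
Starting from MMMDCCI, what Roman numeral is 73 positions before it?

MMMDCCI = 3701
3701 - 73 = 3628

MMMDCXXVIII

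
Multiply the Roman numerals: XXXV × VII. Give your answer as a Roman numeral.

XXXV = 35
VII = 7
35 × 7 = 245

CCXLV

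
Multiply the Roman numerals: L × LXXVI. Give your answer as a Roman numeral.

L = 50
LXXVI = 76
50 × 76 = 3800

MMMDCCC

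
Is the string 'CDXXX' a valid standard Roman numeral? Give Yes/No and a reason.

'CDXXX': Check the rules: uses only the symbols I, V, X, L, C, D, M; no symbol is repeated more than three times in a row; V, L and D each appear at most once; the only place a smaller symbol precedes a larger one is the allowed subtractive pair CD, the symbol right after such a pair (if any) is smaller than the pair's first symbol, and otherwise the values never increase from left to right. Value: CD (400) + X (10) + X (10) + X (10) = 430. So it is a valid standard Roman numeral.

Yes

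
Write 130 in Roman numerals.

Convert 130 to Roman numerals:
  130 contains 1×100 (C)
  30 contains 3×10 (XXX)

CXXX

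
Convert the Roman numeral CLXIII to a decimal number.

CLXIII: C=100, L=50, X=10, I=1, I=1, I=1
100 + 50 + 10 + 1 + 1 + 1 = 163

163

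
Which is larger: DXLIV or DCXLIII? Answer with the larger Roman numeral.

DXLIV = 544
DCXLIII = 643
643 is larger

DCXLIII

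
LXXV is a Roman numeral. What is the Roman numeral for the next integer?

LXXV = 75, so the next integer is 75 + 1 = 76

LXXVI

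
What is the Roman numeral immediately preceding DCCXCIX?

DCCXCIX = 799, so the previous integer is 799 - 1 = 798

DCCXCVIII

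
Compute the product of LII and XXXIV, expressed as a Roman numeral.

LII = 52
XXXIV = 34
52 × 34 = 1768

MDCCLXVIII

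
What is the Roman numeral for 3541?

Convert 3541 to Roman numerals:
  3541 contains 3×1000 (MMM)
  541 contains 1×500 (D)
  41 contains 1×40 (XL)
  1 contains 1×1 (I)

MMMDXLI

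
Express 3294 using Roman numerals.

Convert 3294 to Roman numerals:
  3294 contains 3×1000 (MMM)
  294 contains 2×100 (CC)
  94 contains 1×90 (XC)
  4 contains 1×4 (IV)

MMMCCXCIV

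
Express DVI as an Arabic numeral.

DVI: D=500, V=5, I=1
500 + 5 + 1 = 506

506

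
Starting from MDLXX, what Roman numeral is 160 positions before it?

MDLXX = 1570
1570 - 160 = 1410

MCDX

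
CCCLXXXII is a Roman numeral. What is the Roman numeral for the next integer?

CCCLXXXII = 382, so the next integer is 382 + 1 = 383

CCCLXXXIII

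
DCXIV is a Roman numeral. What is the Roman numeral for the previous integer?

DCXIV = 614; previous is 613

DCXIII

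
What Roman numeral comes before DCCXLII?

DCCXLII = 742; previous is 741

DCCXLI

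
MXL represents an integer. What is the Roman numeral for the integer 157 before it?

MXL = 1040
1040 - 157 = 883

DCCCLXXXIII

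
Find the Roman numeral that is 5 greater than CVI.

CVI = 106
106 + 5 = 111

CXI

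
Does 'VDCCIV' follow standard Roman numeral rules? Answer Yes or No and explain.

'VDCCIV': V should not appear more than once

No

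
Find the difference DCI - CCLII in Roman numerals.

DCI = 601
CCLII = 252
601 - 252 = 349

CCCXLIX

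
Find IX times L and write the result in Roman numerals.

IX = 9
L = 50
9 × 50 = 450

CDL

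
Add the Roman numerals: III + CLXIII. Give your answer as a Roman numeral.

III = 3
CLXIII = 163
3 + 163 = 166

CLXVI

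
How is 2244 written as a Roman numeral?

Convert 2244 to Roman numerals:
  2244 contains 2×1000 (MM)
  244 contains 2×100 (CC)
  44 contains 1×40 (XL)
  4 contains 1×4 (IV)

MMCCXLIV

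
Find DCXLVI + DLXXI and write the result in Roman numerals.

DCXLVI = 646
DLXXI = 571
646 + 571 = 1217

MCCXVII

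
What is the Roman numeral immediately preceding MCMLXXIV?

MCMLXXIV = 1974; previous is 1973

MCMLXXIII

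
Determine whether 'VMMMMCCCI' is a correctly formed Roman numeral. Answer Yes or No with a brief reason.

'VMMMMCCCI': More than 3 consecutive M's

No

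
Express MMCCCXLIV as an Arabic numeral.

MMCCCXLIV: M=1000, M=1000, C=100, C=100, C=100, XL=40, IV=4
1000 + 1000 + 100 + 100 + 100 + 40 + 4 = 2344

2344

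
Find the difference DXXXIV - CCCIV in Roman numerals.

DXXXIV = 534
CCCIV = 304
534 - 304 = 230

CCXXX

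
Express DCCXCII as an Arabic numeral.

DCCXCII: D=500, C=100, C=100, XC=90, I=1, I=1
500 + 100 + 100 + 90 + 1 + 1 = 792

792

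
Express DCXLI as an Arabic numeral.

DCXLI: D=500, C=100, XL=40, I=1
500 + 100 + 40 + 1 = 641

641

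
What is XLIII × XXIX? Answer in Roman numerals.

XLIII = 43
XXIX = 29
43 × 29 = 1247

MCCXLVII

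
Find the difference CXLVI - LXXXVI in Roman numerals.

CXLVI = 146
LXXXVI = 86
146 - 86 = 60

LX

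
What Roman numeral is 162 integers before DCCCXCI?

DCCCXCI = 891
891 - 162 = 729

DCCXXIX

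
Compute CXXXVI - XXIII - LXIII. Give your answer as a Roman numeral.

CXXXVI = 136, XXIII = 23, LXIII = 63
136 - 23 = 113
113 - 63 = 50

L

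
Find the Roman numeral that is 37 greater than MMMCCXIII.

MMMCCXIII = 3213
3213 + 37 = 3250

MMMCCL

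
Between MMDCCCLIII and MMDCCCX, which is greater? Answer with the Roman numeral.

MMDCCCLIII = 2853
MMDCCCX = 2810
2853 is larger

MMDCCCLIII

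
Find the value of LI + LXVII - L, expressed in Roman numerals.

LI = 51, LXVII = 67, L = 50
51 + 67 = 118
118 - 50 = 68

LXVIII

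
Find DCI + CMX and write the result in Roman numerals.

DCI = 601
CMX = 910
601 + 910 = 1511

MDXI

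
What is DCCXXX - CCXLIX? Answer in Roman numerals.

DCCXXX = 730
CCXLIX = 249
730 - 249 = 481

CDLXXXI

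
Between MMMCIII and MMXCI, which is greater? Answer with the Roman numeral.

MMMCIII = 3103
MMXCI = 2091
3103 is larger

MMMCIII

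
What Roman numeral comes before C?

C = 100; previous is 99

XCIX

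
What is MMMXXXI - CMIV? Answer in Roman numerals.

MMMXXXI = 3031
CMIV = 904
3031 - 904 = 2127

MMCXXVII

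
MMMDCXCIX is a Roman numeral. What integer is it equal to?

MMMDCXCIX: M=1000, M=1000, M=1000, D=500, C=100, XC=90, IX=9
1000 + 1000 + 1000 + 500 + 100 + 90 + 9 = 3699

3699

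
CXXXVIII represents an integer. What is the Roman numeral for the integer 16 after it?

CXXXVIII = 138
138 + 16 = 154

CLIV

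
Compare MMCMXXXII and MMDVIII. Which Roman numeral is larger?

MMCMXXXII = 2932
MMDVIII = 2508
2932 is larger

MMCMXXXII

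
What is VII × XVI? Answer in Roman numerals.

VII = 7
XVI = 16
7 × 16 = 112

CXII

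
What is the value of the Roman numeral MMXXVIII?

MMXXVIII: M=1000, M=1000, X=10, X=10, V=5, I=1, I=1, I=1
1000 + 1000 + 10 + 10 + 5 + 1 + 1 + 1 = 2028

2028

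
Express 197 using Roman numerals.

Convert 197 to Roman numerals:
  197 contains 1×100 (C)
  97 contains 1×90 (XC)
  7 contains 1×5 (V)
  2 contains 2×1 (II)

CXCVII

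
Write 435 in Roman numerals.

Convert 435 to Roman numerals:
  435 contains 1×400 (CD)
  35 contains 3×10 (XXX)
  5 contains 1×5 (V)

CDXXXV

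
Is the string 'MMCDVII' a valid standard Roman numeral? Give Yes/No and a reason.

'MMCDVII': Check the rules: uses only the symbols I, V, X, L, C, D, M; no symbol is repeated more than three times in a row; V, L and D each appear at most once; the only place a smaller symbol precedes a larger one is the allowed subtractive pair CD, the symbol right after such a pair (if any) is smaller than the pair's first symbol, and otherwise the values never increase from left to right. Value: M (1000) + M (1000) + CD (400) + V (5) + I (1) + I (1) = 2407. So it is a valid standard Roman numeral.

Yes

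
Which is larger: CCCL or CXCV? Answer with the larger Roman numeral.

CCCL = 350
CXCV = 195
350 is larger

CCCL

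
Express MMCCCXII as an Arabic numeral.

MMCCCXII: M=1000, M=1000, C=100, C=100, C=100, X=10, I=1, I=1
1000 + 1000 + 100 + 100 + 100 + 10 + 1 + 1 = 2312

2312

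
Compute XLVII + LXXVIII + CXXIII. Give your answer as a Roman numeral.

XLVII = 47, LXXVIII = 78, CXXIII = 123
47 + 78 = 125
125 + 123 = 248

CCXLVIII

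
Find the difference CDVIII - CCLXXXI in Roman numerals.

CDVIII = 408
CCLXXXI = 281
408 - 281 = 127

CXXVII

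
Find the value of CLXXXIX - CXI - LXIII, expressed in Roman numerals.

CLXXXIX = 189, CXI = 111, LXIII = 63
189 - 111 = 78
78 - 63 = 15

XV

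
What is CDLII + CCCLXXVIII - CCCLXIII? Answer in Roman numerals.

CDLII = 452, CCCLXXVIII = 378, CCCLXIII = 363
452 + 378 = 830
830 - 363 = 467

CDLXVII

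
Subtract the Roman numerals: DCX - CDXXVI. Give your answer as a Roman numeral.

DCX = 610
CDXXVI = 426
610 - 426 = 184

CLXXXIV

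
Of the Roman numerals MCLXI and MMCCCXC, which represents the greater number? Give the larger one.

MCLXI = 1161
MMCCCXC = 2390
2390 is larger

MMCCCXC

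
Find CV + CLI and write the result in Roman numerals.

CV = 105
CLI = 151
105 + 151 = 256

CCLVI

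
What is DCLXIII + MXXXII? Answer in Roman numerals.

DCLXIII = 663
MXXXII = 1032
663 + 1032 = 1695

MDCXCV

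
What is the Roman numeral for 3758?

Convert 3758 to Roman numerals:
  3758 contains 3×1000 (MMM)
  758 contains 1×500 (D)
  258 contains 2×100 (CC)
  58 contains 1×50 (L)
  8 contains 1×5 (V)
  3 contains 3×1 (III)

MMMDCCLVIII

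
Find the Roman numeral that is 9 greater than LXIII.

LXIII = 63
63 + 9 = 72

LXXII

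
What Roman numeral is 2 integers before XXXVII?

XXXVII = 37
37 - 2 = 35

XXXV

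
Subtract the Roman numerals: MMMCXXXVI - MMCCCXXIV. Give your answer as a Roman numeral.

MMMCXXXVI = 3136
MMCCCXXIV = 2324
3136 - 2324 = 812

DCCCXII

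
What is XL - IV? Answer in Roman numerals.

XL = 40
IV = 4
40 - 4 = 36

XXXVI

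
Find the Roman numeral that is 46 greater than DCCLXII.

DCCLXII = 762
762 + 46 = 808

DCCCVIII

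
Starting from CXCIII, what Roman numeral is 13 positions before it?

CXCIII = 193
193 - 13 = 180

CLXXX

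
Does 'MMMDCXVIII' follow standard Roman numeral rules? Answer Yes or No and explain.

'MMMDCXVIII': Check the rules: uses only the symbols I, V, X, L, C, D, M; no symbol is repeated more than three times in a row; V, L and D each appear at most once; no smaller symbol precedes a larger one (values never increase from left to right). Value: M (1000) + M (1000) + M (1000) + D (500) + C (100) + X (10) + V (5) + I (1) + I (1) + I (1) = 3618. So it is a valid standard Roman numeral.

Yes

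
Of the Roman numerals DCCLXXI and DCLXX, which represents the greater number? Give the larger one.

DCCLXXI = 771
DCLXX = 670
771 is larger

DCCLXXI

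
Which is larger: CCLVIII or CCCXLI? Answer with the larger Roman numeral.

CCLVIII = 258
CCCXLI = 341
341 is larger

CCCXLI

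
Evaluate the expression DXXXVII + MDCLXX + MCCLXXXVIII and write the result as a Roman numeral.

DXXXVII = 537, MDCLXX = 1670, MCCLXXXVIII = 1288
537 + 1670 = 2207
2207 + 1288 = 3495

MMMCDXCV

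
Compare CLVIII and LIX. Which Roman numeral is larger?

CLVIII = 158
LIX = 59
158 is larger

CLVIII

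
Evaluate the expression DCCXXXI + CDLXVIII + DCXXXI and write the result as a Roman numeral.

DCCXXXI = 731, CDLXVIII = 468, DCXXXI = 631
731 + 468 = 1199
1199 + 631 = 1830

MDCCCXXX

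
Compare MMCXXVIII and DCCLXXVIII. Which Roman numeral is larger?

MMCXXVIII = 2128
DCCLXXVIII = 778
2128 is larger

MMCXXVIII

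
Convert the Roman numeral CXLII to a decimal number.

CXLII: C=100, XL=40, I=1, I=1
100 + 40 + 1 + 1 = 142

142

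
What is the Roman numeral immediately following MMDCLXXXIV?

MMDCLXXXIV = 2684; next is 2685

MMDCLXXXV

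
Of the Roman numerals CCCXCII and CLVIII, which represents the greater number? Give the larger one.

CCCXCII = 392
CLVIII = 158
392 is larger

CCCXCII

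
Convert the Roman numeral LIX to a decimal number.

LIX: L=50, IX=9
50 + 9 = 59

59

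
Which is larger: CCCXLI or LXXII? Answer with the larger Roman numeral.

CCCXLI = 341
LXXII = 72
341 is larger

CCCXLI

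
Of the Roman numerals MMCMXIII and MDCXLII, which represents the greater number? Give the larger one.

MMCMXIII = 2913
MDCXLII = 1642
2913 is larger

MMCMXIII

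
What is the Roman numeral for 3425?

Convert 3425 to Roman numerals:
  3425 contains 3×1000 (MMM)
  425 contains 1×400 (CD)
  25 contains 2×10 (XX)
  5 contains 1×5 (V)

MMMCDXXV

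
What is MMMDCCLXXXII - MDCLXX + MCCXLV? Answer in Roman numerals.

MMMDCCLXXXII = 3782, MDCLXX = 1670, MCCXLV = 1245
3782 - 1670 = 2112
2112 + 1245 = 3357

MMMCCCLVII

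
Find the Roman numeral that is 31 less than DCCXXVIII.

DCCXXVIII = 728
728 - 31 = 697

DCXCVII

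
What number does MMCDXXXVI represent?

MMCDXXXVI: M=1000, M=1000, CD=400, X=10, X=10, X=10, V=5, I=1
1000 + 1000 + 400 + 10 + 10 + 10 + 5 + 1 = 2436

2436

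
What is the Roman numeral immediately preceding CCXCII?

CCXCII = 292, so the previous integer is 292 - 1 = 291

CCXCI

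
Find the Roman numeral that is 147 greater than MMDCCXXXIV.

MMDCCXXXIV = 2734
2734 + 147 = 2881

MMDCCCLXXXI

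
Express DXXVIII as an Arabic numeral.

DXXVIII: D=500, X=10, X=10, V=5, I=1, I=1, I=1
500 + 10 + 10 + 5 + 1 + 1 + 1 = 528

528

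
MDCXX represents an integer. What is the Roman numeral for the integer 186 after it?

MDCXX = 1620
1620 + 186 = 1806

MDCCCVI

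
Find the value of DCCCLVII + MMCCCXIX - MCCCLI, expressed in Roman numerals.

DCCCLVII = 857, MMCCCXIX = 2319, MCCCLI = 1351
857 + 2319 = 3176
3176 - 1351 = 1825

MDCCCXXV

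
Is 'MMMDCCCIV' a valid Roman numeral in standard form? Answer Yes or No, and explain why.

'MMMDCCCIV': Check the rules: uses only the symbols I, V, X, L, C, D, M; no symbol is repeated more than three times in a row; V, L and D each appear at most once; the only place a smaller symbol precedes a larger one is the allowed subtractive pair IV, the symbol right after such a pair (if any) is smaller than the pair's first symbol, and otherwise the values never increase from left to right. Value: M (1000) + M (1000) + M (1000) + D (500) + C (100) + C (100) + C (100) + IV (4) = 3804. So it is a valid standard Roman numeral.

Yes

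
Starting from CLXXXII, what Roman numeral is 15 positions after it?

CLXXXII = 182
182 + 15 = 197

CXCVII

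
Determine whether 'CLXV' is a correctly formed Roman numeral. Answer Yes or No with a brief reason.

'CLXV': Check the rules: uses only the symbols I, V, X, L, C, D, M; no symbol is repeated more than three times in a row; V, L and D each appear at most once; no smaller symbol precedes a larger one (values never increase from left to right). Value: C (100) + L (50) + X (10) + V (5) = 165. So it is a valid standard Roman numeral.

Yes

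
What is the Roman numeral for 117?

Convert 117 to Roman numerals:
  117 contains 1×100 (C)
  17 contains 1×10 (X)
  7 contains 1×5 (V)
  2 contains 2×1 (II)

CXVII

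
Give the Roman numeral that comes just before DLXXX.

DLXXX = 580, so the previous integer is 580 - 1 = 579

DLXXIX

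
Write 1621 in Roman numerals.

Convert 1621 to Roman numerals:
  1621 contains 1×1000 (M)
  621 contains 1×500 (D)
  121 contains 1×100 (C)
  21 contains 2×10 (XX)
  1 contains 1×1 (I)

MDCXXI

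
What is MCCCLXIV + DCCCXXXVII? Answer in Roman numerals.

MCCCLXIV = 1364
DCCCXXXVII = 837
1364 + 837 = 2201

MMCCI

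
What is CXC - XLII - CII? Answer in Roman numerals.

CXC = 190, XLII = 42, CII = 102
190 - 42 = 148
148 - 102 = 46

XLVI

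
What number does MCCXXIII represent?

MCCXXIII: M=1000, C=100, C=100, X=10, X=10, I=1, I=1, I=1
1000 + 100 + 100 + 10 + 10 + 1 + 1 + 1 = 1223

1223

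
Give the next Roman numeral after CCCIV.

CCCIV = 304, so the next integer is 304 + 1 = 305

CCCV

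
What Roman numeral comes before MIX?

MIX = 1009; previous is 1008

MVIII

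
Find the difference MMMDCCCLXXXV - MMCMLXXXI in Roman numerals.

MMMDCCCLXXXV = 3885
MMCMLXXXI = 2981
3885 - 2981 = 904

CMIV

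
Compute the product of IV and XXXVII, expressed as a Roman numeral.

IV = 4
XXXVII = 37
4 × 37 = 148

CXLVIII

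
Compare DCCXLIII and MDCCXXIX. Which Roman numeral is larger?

DCCXLIII = 743
MDCCXXIX = 1729
1729 is larger

MDCCXXIX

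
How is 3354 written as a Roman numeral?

Convert 3354 to Roman numerals:
  3354 contains 3×1000 (MMM)
  354 contains 3×100 (CCC)
  54 contains 1×50 (L)
  4 contains 1×4 (IV)

MMMCCCLIV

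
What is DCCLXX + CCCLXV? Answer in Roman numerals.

DCCLXX = 770
CCCLXV = 365
770 + 365 = 1135

MCXXXV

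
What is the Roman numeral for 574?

Convert 574 to Roman numerals:
  574 contains 1×500 (D)
  74 contains 1×50 (L)
  24 contains 2×10 (XX)
  4 contains 1×4 (IV)

DLXXIV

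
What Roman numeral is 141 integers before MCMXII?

MCMXII = 1912
1912 - 141 = 1771

MDCCLXXI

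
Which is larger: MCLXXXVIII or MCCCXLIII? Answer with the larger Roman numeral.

MCLXXXVIII = 1188
MCCCXLIII = 1343
1343 is larger

MCCCXLIII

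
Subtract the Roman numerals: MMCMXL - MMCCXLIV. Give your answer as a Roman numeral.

MMCMXL = 2940
MMCCXLIV = 2244
2940 - 2244 = 696

DCXCVI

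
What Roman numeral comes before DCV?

DCV = 605; previous is 604

DCIV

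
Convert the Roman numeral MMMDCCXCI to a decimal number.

MMMDCCXCI: M=1000, M=1000, M=1000, D=500, C=100, C=100, XC=90, I=1
1000 + 1000 + 1000 + 500 + 100 + 100 + 90 + 1 = 3791

3791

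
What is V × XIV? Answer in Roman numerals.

V = 5
XIV = 14
5 × 14 = 70

LXX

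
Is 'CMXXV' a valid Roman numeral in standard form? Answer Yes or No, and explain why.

'CMXXV': Check the rules: uses only the symbols I, V, X, L, C, D, M; no symbol is repeated more than three times in a row; V, L and D each appear at most once; the only place a smaller symbol precedes a larger one is the allowed subtractive pair CM, the symbol right after such a pair (if any) is smaller than the pair's first symbol, and otherwise the values never increase from left to right. Value: CM (900) + X (10) + X (10) + V (5) = 925. So it is a valid standard Roman numeral.

Yes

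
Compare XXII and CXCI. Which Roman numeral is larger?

XXII = 22
CXCI = 191
191 is larger

CXCI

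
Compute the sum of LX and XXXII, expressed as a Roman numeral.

LX = 60
XXXII = 32
60 + 32 = 92

XCII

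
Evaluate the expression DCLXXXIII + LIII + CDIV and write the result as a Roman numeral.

DCLXXXIII = 683, LIII = 53, CDIV = 404
683 + 53 = 736
736 + 404 = 1140

MCXL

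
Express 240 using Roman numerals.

Convert 240 to Roman numerals:
  240 contains 2×100 (CC)
  40 contains 1×40 (XL)

CCXL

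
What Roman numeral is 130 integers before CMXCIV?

CMXCIV = 994
994 - 130 = 864

DCCCLXIV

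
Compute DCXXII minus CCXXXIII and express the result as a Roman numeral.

DCXXII = 622
CCXXXIII = 233
622 - 233 = 389

CCCLXXXIX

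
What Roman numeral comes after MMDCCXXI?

MMDCCXXI = 2721; next is 2722

MMDCCXXII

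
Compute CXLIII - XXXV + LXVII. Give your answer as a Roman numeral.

CXLIII = 143, XXXV = 35, LXVII = 67
143 - 35 = 108
108 + 67 = 175

CLXXV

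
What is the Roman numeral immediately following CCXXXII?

CCXXXII = 232; next is 233

CCXXXIII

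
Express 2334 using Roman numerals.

Convert 2334 to Roman numerals:
  2334 contains 2×1000 (MM)
  334 contains 3×100 (CCC)
  34 contains 3×10 (XXX)
  4 contains 1×4 (IV)

MMCCCXXXIV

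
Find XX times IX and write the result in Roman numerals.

XX = 20
IX = 9
20 × 9 = 180

CLXXX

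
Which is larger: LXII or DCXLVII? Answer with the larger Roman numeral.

LXII = 62
DCXLVII = 647
647 is larger

DCXLVII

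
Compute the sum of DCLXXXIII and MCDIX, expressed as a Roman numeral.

DCLXXXIII = 683
MCDIX = 1409
683 + 1409 = 2092

MMXCII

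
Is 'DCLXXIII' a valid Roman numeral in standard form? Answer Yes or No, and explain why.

'DCLXXIII': Check the rules: uses only the symbols I, V, X, L, C, D, M; no symbol is repeated more than three times in a row; V, L and D each appear at most once; no smaller symbol precedes a larger one (values never increase from left to right). Value: D (500) + C (100) + L (50) + X (10) + X (10) + I (1) + I (1) + I (1) = 673. So it is a valid standard Roman numeral.

Yes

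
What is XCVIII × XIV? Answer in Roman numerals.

XCVIII = 98
XIV = 14
98 × 14 = 1372

MCCCLXXII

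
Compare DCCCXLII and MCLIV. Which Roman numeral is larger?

DCCCXLII = 842
MCLIV = 1154
1154 is larger

MCLIV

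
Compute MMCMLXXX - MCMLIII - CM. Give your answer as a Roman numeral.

MMCMLXXX = 2980, MCMLIII = 1953, CM = 900
2980 - 1953 = 1027
1027 - 900 = 127

CXXVII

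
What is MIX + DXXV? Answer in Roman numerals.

MIX = 1009
DXXV = 525
1009 + 525 = 1534

MDXXXIV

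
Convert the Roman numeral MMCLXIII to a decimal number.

MMCLXIII: M=1000, M=1000, C=100, L=50, X=10, I=1, I=1, I=1
1000 + 1000 + 100 + 50 + 10 + 1 + 1 + 1 = 2163

2163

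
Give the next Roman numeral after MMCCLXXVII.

MMCCLXXVII = 2277; next is 2278

MMCCLXXVIII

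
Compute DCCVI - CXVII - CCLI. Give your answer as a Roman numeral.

DCCVI = 706, CXVII = 117, CCLI = 251
706 - 117 = 589
589 - 251 = 338

CCCXXXVIII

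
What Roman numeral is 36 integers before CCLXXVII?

CCLXXVII = 277
277 - 36 = 241

CCXLI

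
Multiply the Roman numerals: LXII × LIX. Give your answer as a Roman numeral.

LXII = 62
LIX = 59
62 × 59 = 3658

MMMDCLVIII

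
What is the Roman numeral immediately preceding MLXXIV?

MLXXIV = 1074; previous is 1073

MLXXIII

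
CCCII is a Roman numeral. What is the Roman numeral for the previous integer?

CCCII = 302, so the previous integer is 302 - 1 = 301

CCCI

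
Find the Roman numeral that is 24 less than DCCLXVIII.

DCCLXVIII = 768
768 - 24 = 744

DCCXLIV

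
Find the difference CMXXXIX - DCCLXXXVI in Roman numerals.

CMXXXIX = 939
DCCLXXXVI = 786
939 - 786 = 153

CLIII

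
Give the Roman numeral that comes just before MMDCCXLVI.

MMDCCXLVI = 2746, so the previous integer is 2746 - 1 = 2745

MMDCCXLV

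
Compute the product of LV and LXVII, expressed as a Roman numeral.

LV = 55
LXVII = 67
55 × 67 = 3685

MMMDCLXXXV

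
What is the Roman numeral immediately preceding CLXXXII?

CLXXXII = 182, so the previous integer is 182 - 1 = 181

CLXXXI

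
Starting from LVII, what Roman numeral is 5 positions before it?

LVII = 57
57 - 5 = 52

LII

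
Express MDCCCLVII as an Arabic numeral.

MDCCCLVII: M=1000, D=500, C=100, C=100, C=100, L=50, V=5, I=1, I=1
1000 + 500 + 100 + 100 + 100 + 50 + 5 + 1 + 1 = 1857

1857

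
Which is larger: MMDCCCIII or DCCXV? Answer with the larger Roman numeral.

MMDCCCIII = 2803
DCCXV = 715
2803 is larger

MMDCCCIII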